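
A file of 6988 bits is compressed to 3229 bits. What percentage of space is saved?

Space savings = (1 - Compressed/Original) × 100%
= (1 - 3229/6988) × 100%
= 53.79%


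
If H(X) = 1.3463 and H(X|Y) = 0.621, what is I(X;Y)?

I(X;Y) = H(X) - H(X|Y)
I(X;Y) = 1.3463 - 0.621 = 0.7253 bits


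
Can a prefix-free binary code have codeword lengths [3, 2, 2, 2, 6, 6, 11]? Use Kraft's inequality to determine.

Kraft inequality: Σ 2^(-l_i) ≤ 1 for prefix-free code
Calculating: 2^(-3) + 2^(-2) + 2^(-2) + 2^(-2) + 2^(-6) + 2^(-6) + 2^(-11)
= 0.125 + 0.25 + 0.25 + 0.25 + 0.015625 + 0.015625 + 0.00048828125
= 0.9067
Since 0.9067 ≤ 1, prefix-free code exists


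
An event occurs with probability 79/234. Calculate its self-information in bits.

Information content I(x) = -log₂(p(x))
I = -log₂(79/234) = -log₂(0.3376)
I = 1.5666 bits


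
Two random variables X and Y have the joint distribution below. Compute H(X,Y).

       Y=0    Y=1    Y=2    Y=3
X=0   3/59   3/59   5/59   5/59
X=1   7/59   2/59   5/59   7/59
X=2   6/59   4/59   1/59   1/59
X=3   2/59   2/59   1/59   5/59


H(X,Y) = -Σ p(x,y) log₂ p(x,y)
  p(0,0)=3/59: -0.0508 × log₂(0.0508) = 0.2185
  p(0,1)=3/59: -0.0508 × log₂(0.0508) = 0.2185
  p(0,2)=5/59: -0.0847 × log₂(0.0847) = 0.3018
  p(0,3)=5/59: -0.0847 × log₂(0.0847) = 0.3018
  p(1,0)=7/59: -0.1186 × log₂(0.1186) = 0.3649
  p(1,1)=2/59: -0.0339 × log₂(0.0339) = 0.1655
  p(1,2)=5/59: -0.0847 × log₂(0.0847) = 0.3018
  p(1,3)=7/59: -0.1186 × log₂(0.1186) = 0.3649
  p(2,0)=6/59: -0.1017 × log₂(0.1017) = 0.3354
  p(2,1)=4/59: -0.0678 × log₂(0.0678) = 0.2632
  p(2,2)=1/59: -0.0169 × log₂(0.0169) = 0.0997
  p(2,3)=1/59: -0.0169 × log₂(0.0169) = 0.0997
  p(3,0)=2/59: -0.0339 × log₂(0.0339) = 0.1655
  p(3,1)=2/59: -0.0339 × log₂(0.0339) = 0.1655
  p(3,2)=1/59: -0.0169 × log₂(0.0169) = 0.0997
  p(3,3)=5/59: -0.0847 × log₂(0.0847) = 0.3018
H(X,Y) = 3.7680 bits


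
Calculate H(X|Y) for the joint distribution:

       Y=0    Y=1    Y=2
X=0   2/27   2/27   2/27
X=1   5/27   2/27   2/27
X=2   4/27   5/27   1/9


H(X|Y) = Σ_y p(y) H(X|Y=y)
  p(Y=0) = 11/27, H(X|Y=0) = 1.4949
  p(Y=1) = 1/3, H(X|Y=1) = 1.4355
  p(Y=2) = 7/27, H(X|Y=2) = 1.5567
H(X|Y) = 0.4074×1.4949 + 0.3333×1.4355 + 0.2593×1.5567 = 1.4911 bits


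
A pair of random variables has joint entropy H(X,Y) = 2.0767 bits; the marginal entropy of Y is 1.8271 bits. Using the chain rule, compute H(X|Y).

Chain rule: H(X,Y) = H(X|Y) + H(Y)
H(X|Y) = H(X,Y) - H(Y) = 2.0767 - 1.8271 = 0.2496 bits


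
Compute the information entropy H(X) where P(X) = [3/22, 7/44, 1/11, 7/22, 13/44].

H(X) = -Σ p(x) log₂ p(x)
  -3/22 × log₂(3/22) = 0.3920
  -7/44 × log₂(7/44) = 0.4219
  -1/11 × log₂(1/11) = 0.3145
  -7/22 × log₂(7/22) = 0.5257
  -13/44 × log₂(13/44) = 0.5197
H(X) = 2.1738 bits


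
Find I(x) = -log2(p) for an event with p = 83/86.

Information content I(x) = -log₂(p(x))
I = -log₂(83/86) = -log₂(0.9651)
I = 0.0512 bits


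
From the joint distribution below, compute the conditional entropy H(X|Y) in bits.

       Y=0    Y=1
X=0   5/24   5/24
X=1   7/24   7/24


H(X|Y) = Σ_y p(y) H(X|Y=y)
  p(Y=0) = 1/2, H(X|Y=0) = 0.9799
  p(Y=1) = 1/2, H(X|Y=1) = 0.9799
H(X|Y) = 0.5000×0.9799 + 0.5000×0.9799 = 0.9799 bits


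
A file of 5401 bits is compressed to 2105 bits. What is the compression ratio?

Compression ratio = Original / Compressed
= 5401 / 2105 = 2.57:1


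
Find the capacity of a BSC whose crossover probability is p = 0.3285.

For BSC with error probability p:
C = 1 - H(p) where H(p) is binary entropy
H(0.3285) = -0.3285 × log₂(0.3285) - 0.6715 × log₂(0.6715)
H(p) = 0.9134
C = 1 - 0.9134 = 0.0866 bits/use


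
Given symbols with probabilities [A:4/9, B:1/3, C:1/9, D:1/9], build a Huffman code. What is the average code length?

Huffman tree construction:
Combine smallest probabilities repeatedly
Resulting codes:
  A: 0 (length 1)
  B: 11 (length 2)
  C: 100 (length 3)
  D: 101 (length 3)
Average length = Σ p(s) × length(s) = 1.7778 bits


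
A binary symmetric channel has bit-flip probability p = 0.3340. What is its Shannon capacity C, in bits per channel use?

For BSC with error probability p:
C = 1 - H(p) where H(p) is binary entropy
H(0.3340) = -0.3340 × log₂(0.3340) - 0.6660 × log₂(0.6660)
H(p) = 0.9190
C = 1 - 0.9190 = 0.0810 bits/use


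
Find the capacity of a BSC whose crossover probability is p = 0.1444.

For BSC with error probability p:
C = 1 - H(p) where H(p) is binary entropy
H(0.1444) = -0.1444 × log₂(0.1444) - 0.8556 × log₂(0.8556)
H(p) = 0.5956
C = 1 - 0.5956 = 0.4044 bits/use


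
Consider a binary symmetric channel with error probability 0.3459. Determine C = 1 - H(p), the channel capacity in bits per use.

For BSC with error probability p:
C = 1 - H(p) where H(p) is binary entropy
H(0.3459) = -0.3459 × log₂(0.3459) - 0.6541 × log₂(0.6541)
H(p) = 0.9304
C = 1 - 0.9304 = 0.0696 bits/use


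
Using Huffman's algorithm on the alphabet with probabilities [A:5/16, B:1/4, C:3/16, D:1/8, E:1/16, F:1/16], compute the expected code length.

Huffman tree construction:
Combine smallest probabilities repeatedly
Resulting codes:
  A: 11 (length 2)
  B: 01 (length 2)
  C: 00 (length 2)
  D: 100 (length 3)
  E: 1010 (length 4)
  F: 1011 (length 4)
Average length = Σ p(s) × length(s) = 2.3750 bits


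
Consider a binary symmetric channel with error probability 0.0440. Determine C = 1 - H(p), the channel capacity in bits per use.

For BSC with error probability p:
C = 1 - H(p) where H(p) is binary entropy
H(0.0440) = -0.0440 × log₂(0.0440) - 0.9560 × log₂(0.9560)
H(p) = 0.2603
C = 1 - 0.2603 = 0.7397 bits/use


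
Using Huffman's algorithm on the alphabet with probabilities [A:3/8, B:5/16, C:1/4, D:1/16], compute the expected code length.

Huffman tree construction:
Combine smallest probabilities repeatedly
Resulting codes:
  A: 0 (length 1)
  B: 10 (length 2)
  C: 111 (length 3)
  D: 110 (length 3)
Average length = Σ p(s) × length(s) = 1.9375 bits


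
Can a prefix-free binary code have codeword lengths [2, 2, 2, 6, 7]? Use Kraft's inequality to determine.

Kraft inequality: Σ 2^(-l_i) ≤ 1 for prefix-free code
Calculating: 2^(-2) + 2^(-2) + 2^(-2) + 2^(-6) + 2^(-7)
= 0.25 + 0.25 + 0.25 + 0.015625 + 0.0078125
= 0.7734
Since 0.7734 ≤ 1, prefix-free code exists


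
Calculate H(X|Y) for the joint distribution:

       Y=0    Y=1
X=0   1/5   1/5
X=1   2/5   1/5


H(X|Y) = Σ_y p(y) H(X|Y=y)
  p(Y=0) = 3/5, H(X|Y=0) = 0.9183
  p(Y=1) = 2/5, H(X|Y=1) = 1.0000
H(X|Y) = 0.6000×0.9183 + 0.4000×1.0000 = 0.9510 bits


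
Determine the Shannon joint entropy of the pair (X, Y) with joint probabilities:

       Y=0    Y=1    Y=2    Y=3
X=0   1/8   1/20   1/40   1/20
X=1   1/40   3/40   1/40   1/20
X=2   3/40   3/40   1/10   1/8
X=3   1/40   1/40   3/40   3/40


H(X,Y) = -Σ p(x,y) log₂ p(x,y)
  p(0,0)=1/8: -0.1250 × log₂(0.1250) = 0.3750
  p(0,1)=1/20: -0.0500 × log₂(0.0500) = 0.2161
  p(0,2)=1/40: -0.0250 × log₂(0.0250) = 0.1330
  p(0,3)=1/20: -0.0500 × log₂(0.0500) = 0.2161
  p(1,0)=1/40: -0.0250 × log₂(0.0250) = 0.1330
  p(1,1)=3/40: -0.0750 × log₂(0.0750) = 0.2803
  p(1,2)=1/40: -0.0250 × log₂(0.0250) = 0.1330
  p(1,3)=1/20: -0.0500 × log₂(0.0500) = 0.2161
  p(2,0)=3/40: -0.0750 × log₂(0.0750) = 0.2803
  p(2,1)=3/40: -0.0750 × log₂(0.0750) = 0.2803
  p(2,2)=1/10: -0.1000 × log₂(0.1000) = 0.3322
  p(2,3)=1/8: -0.1250 × log₂(0.1250) = 0.3750
  p(3,0)=1/40: -0.0250 × log₂(0.0250) = 0.1330
  p(3,1)=1/40: -0.0250 × log₂(0.0250) = 0.1330
  p(3,2)=3/40: -0.0750 × log₂(0.0750) = 0.2803
  p(3,3)=3/40: -0.0750 × log₂(0.0750) = 0.2803
H(X,Y) = 3.7971 bits


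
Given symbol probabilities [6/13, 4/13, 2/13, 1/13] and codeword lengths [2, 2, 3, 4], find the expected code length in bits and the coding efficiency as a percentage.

Average length L = Σ p_i × l_i = 2.3077 bits
Entropy H = 1.7381 bits
Efficiency η = H/L × 100% = 75.32%


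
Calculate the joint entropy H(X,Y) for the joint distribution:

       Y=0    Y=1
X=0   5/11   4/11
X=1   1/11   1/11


H(X,Y) = -Σ p(x,y) log₂ p(x,y)
  p(0,0)=5/11: -0.4545 × log₂(0.4545) = 0.5170
  p(0,1)=4/11: -0.3636 × log₂(0.3636) = 0.5307
  p(1,0)=1/11: -0.0909 × log₂(0.0909) = 0.3145
  p(1,1)=1/11: -0.0909 × log₂(0.0909) = 0.3145
H(X,Y) = 1.6767 bits


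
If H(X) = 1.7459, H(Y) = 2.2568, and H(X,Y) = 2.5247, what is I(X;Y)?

I(X;Y) = H(X) + H(Y) - H(X,Y)
I(X;Y) = 1.7459 + 2.2568 - 2.5247 = 1.478 bits


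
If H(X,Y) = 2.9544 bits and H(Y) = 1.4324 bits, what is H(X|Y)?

Chain rule: H(X,Y) = H(X|Y) + H(Y)
H(X|Y) = H(X,Y) - H(Y) = 2.9544 - 1.4324 = 1.522 bits


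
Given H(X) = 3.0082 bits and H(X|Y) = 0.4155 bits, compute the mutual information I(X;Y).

I(X;Y) = H(X) - H(X|Y)
I(X;Y) = 3.0082 - 0.4155 = 2.5927 bits


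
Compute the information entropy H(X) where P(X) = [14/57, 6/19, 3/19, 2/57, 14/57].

H(X) = -Σ p(x) log₂ p(x)
  -14/57 × log₂(14/57) = 0.4975
  -6/19 × log₂(6/19) = 0.5251
  -3/19 × log₂(3/19) = 0.4205
  -2/57 × log₂(2/57) = 0.1696
  -14/57 × log₂(14/57) = 0.4975
H(X) = 2.1102 bits


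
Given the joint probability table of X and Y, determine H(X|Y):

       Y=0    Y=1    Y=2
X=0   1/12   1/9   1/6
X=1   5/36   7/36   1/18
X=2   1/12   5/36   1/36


H(X|Y) = Σ_y p(y) H(X|Y=y)
  p(Y=0) = 11/36, H(X|Y=0) = 1.5395
  p(Y=1) = 4/9, H(X|Y=1) = 1.5462
  p(Y=2) = 1/4, H(X|Y=2) = 1.2244
H(X|Y) = 0.3056×1.5395 + 0.4444×1.5462 + 0.2500×1.2244 = 1.4637 bits


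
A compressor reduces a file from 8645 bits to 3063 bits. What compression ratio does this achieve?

Compression ratio = Original / Compressed
= 8645 / 3063 = 2.82:1


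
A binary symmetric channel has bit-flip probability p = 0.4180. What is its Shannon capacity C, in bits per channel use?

For BSC with error probability p:
C = 1 - H(p) where H(p) is binary entropy
H(0.4180) = -0.4180 × log₂(0.4180) - 0.5820 × log₂(0.5820)
H(p) = 0.9805
C = 1 - 0.9805 = 0.0195 bits/use


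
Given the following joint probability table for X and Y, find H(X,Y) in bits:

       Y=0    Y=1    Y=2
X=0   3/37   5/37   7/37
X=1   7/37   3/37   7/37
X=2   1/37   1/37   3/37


H(X,Y) = -Σ p(x,y) log₂ p(x,y)
  p(0,0)=3/37: -0.0811 × log₂(0.0811) = 0.2939
  p(0,1)=5/37: -0.1351 × log₂(0.1351) = 0.3902
  p(0,2)=7/37: -0.1892 × log₂(0.1892) = 0.4545
  p(1,0)=7/37: -0.1892 × log₂(0.1892) = 0.4545
  p(1,1)=3/37: -0.0811 × log₂(0.0811) = 0.2939
  p(1,2)=7/37: -0.1892 × log₂(0.1892) = 0.4545
  p(2,0)=1/37: -0.0270 × log₂(0.0270) = 0.1408
  p(2,1)=1/37: -0.0270 × log₂(0.0270) = 0.1408
  p(2,2)=3/37: -0.0811 × log₂(0.0811) = 0.2939
H(X,Y) = 2.9168 bits


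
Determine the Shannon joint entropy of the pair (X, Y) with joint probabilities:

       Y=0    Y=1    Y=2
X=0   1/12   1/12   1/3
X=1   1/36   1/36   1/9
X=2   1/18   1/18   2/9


H(X,Y) = -Σ p(x,y) log₂ p(x,y)
  p(0,0)=1/12: -0.0833 × log₂(0.0833) = 0.2987
  p(0,1)=1/12: -0.0833 × log₂(0.0833) = 0.2987
  p(0,2)=1/3: -0.3333 × log₂(0.3333) = 0.5283
  p(1,0)=1/36: -0.0278 × log₂(0.0278) = 0.1436
  p(1,1)=1/36: -0.0278 × log₂(0.0278) = 0.1436
  p(1,2)=1/9: -0.1111 × log₂(0.1111) = 0.3522
  p(2,0)=1/18: -0.0556 × log₂(0.0556) = 0.2317
  p(2,1)=1/18: -0.0556 × log₂(0.0556) = 0.2317
  p(2,2)=2/9: -0.2222 × log₂(0.2222) = 0.4822
H(X,Y) = 2.7108 bits


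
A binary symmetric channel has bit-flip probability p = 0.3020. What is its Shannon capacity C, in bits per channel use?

For BSC with error probability p:
C = 1 - H(p) where H(p) is binary entropy
H(0.3020) = -0.3020 × log₂(0.3020) - 0.6980 × log₂(0.6980)
H(p) = 0.8837
C = 1 - 0.8837 = 0.1163 bits/use


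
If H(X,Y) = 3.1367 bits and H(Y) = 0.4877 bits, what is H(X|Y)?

Chain rule: H(X,Y) = H(X|Y) + H(Y)
H(X|Y) = H(X,Y) - H(Y) = 3.1367 - 0.4877 = 2.649 bits


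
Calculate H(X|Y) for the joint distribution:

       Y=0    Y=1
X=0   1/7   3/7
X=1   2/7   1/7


H(X|Y) = Σ_y p(y) H(X|Y=y)
  p(Y=0) = 3/7, H(X|Y=0) = 0.9183
  p(Y=1) = 4/7, H(X|Y=1) = 0.8113
H(X|Y) = 0.4286×0.9183 + 0.5714×0.8113 = 0.8571 bits


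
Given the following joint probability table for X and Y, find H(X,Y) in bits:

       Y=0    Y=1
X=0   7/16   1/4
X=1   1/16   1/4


H(X,Y) = -Σ p(x,y) log₂ p(x,y)
  p(0,0)=7/16: -0.4375 × log₂(0.4375) = 0.5218
  p(0,1)=1/4: -0.2500 × log₂(0.2500) = 0.5000
  p(1,0)=1/16: -0.0625 × log₂(0.0625) = 0.2500
  p(1,1)=1/4: -0.2500 × log₂(0.2500) = 0.5000
H(X,Y) = 1.7718 bits


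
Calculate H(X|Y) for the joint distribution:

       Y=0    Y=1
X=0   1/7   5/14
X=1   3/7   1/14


H(X|Y) = Σ_y p(y) H(X|Y=y)
  p(Y=0) = 4/7, H(X|Y=0) = 0.8113
  p(Y=1) = 3/7, H(X|Y=1) = 0.6500
H(X|Y) = 0.5714×0.8113 + 0.4286×0.6500 = 0.7422 bits


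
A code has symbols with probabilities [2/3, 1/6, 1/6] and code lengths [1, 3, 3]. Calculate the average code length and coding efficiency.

Average length L = Σ p_i × l_i = 1.6667 bits
Entropy H = 1.2516 bits
Efficiency η = H/L × 100% = 75.10%


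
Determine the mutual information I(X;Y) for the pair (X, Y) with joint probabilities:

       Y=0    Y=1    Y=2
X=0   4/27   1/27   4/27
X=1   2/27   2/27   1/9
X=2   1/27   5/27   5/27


H(X) = 1.5610, H(Y) = 1.5448, H(X,Y) = 2.9781
I(X;Y) = H(X) + H(Y) - H(X,Y) = 0.1278 bits


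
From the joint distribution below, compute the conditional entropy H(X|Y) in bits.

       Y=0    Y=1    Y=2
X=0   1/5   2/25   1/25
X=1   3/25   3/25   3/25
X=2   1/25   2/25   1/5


H(X|Y) = Σ_y p(y) H(X|Y=y)
  p(Y=0) = 9/25, H(X|Y=0) = 1.3516
  p(Y=1) = 7/25, H(X|Y=1) = 1.5567
  p(Y=2) = 9/25, H(X|Y=2) = 1.3516
H(X|Y) = 0.3600×1.3516 + 0.2800×1.5567 + 0.3600×1.3516 = 1.4090 bits


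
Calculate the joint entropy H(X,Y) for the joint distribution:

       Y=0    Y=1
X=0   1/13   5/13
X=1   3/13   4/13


H(X,Y) = -Σ p(x,y) log₂ p(x,y)
  p(0,0)=1/13: -0.0769 × log₂(0.0769) = 0.2846
  p(0,1)=5/13: -0.3846 × log₂(0.3846) = 0.5302
  p(1,0)=3/13: -0.2308 × log₂(0.2308) = 0.4882
  p(1,1)=4/13: -0.3077 × log₂(0.3077) = 0.5232
H(X,Y) = 1.8262 bits


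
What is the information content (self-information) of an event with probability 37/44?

Information content I(x) = -log₂(p(x))
I = -log₂(37/44) = -log₂(0.8409)
I = 0.2500 bits


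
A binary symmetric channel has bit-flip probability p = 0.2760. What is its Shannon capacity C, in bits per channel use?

For BSC with error probability p:
C = 1 - H(p) where H(p) is binary entropy
H(0.2760) = -0.2760 × log₂(0.2760) - 0.7240 × log₂(0.7240)
H(p) = 0.8499
C = 1 - 0.8499 = 0.1501 bits/use


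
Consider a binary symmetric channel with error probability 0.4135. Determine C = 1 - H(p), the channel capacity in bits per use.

For BSC with error probability p:
C = 1 - H(p) where H(p) is binary entropy
H(0.4135) = -0.4135 × log₂(0.4135) - 0.5865 × log₂(0.5865)
H(p) = 0.9783
C = 1 - 0.9783 = 0.0217 bits/use


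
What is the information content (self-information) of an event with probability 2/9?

Information content I(x) = -log₂(p(x))
I = -log₂(2/9) = -log₂(0.2222)
I = 2.1699 bits


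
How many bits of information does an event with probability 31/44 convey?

Information content I(x) = -log₂(p(x))
I = -log₂(31/44) = -log₂(0.7045)
I = 0.5052 bits


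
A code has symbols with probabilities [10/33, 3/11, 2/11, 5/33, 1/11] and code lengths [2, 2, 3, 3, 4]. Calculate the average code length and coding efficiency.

Average length L = Σ p_i × l_i = 2.5152 bits
Entropy H = 2.2073 bits
Efficiency η = H/L × 100% = 87.76%


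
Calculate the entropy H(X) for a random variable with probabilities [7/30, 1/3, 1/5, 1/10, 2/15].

H(X) = -Σ p(x) log₂ p(x)
  -7/30 × log₂(7/30) = 0.4899
  -1/3 × log₂(1/3) = 0.5283
  -1/5 × log₂(1/5) = 0.4644
  -1/10 × log₂(1/10) = 0.3322
  -2/15 × log₂(2/15) = 0.3876
H(X) = 2.2024 bits


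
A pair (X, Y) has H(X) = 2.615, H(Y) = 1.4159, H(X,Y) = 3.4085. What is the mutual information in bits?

I(X;Y) = H(X) + H(Y) - H(X,Y)
I(X;Y) = 2.615 + 1.4159 - 3.4085 = 0.6224 bits


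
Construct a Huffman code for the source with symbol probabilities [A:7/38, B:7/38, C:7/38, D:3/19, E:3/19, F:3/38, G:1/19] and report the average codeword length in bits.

Huffman tree construction:
Combine smallest probabilities repeatedly
Resulting codes:
  A: 111 (length 3)
  B: 00 (length 2)
  C: 01 (length 2)
  D: 101 (length 3)
  E: 110 (length 3)
  F: 1001 (length 4)
  G: 1000 (length 4)
Average length = Σ p(s) × length(s) = 2.7632 bits


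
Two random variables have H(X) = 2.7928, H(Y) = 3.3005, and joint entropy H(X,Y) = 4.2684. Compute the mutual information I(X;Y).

I(X;Y) = H(X) + H(Y) - H(X,Y)
I(X;Y) = 2.7928 + 3.3005 - 4.2684 = 1.8249 bits


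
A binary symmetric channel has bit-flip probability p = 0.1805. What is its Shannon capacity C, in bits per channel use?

For BSC with error probability p:
C = 1 - H(p) where H(p) is binary entropy
H(0.1805) = -0.1805 × log₂(0.1805) - 0.8195 × log₂(0.8195)
H(p) = 0.6812
C = 1 - 0.6812 = 0.3188 bits/use


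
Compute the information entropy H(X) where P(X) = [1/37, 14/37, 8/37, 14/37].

H(X) = -Σ p(x) log₂ p(x)
  -1/37 × log₂(1/37) = 0.1408
  -14/37 × log₂(14/37) = 0.5305
  -8/37 × log₂(8/37) = 0.4777
  -14/37 × log₂(14/37) = 0.5305
H(X) = 1.6796 bits


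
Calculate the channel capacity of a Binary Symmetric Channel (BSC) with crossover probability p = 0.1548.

For BSC with error probability p:
C = 1 - H(p) where H(p) is binary entropy
H(0.1548) = -0.1548 × log₂(0.1548) - 0.8452 × log₂(0.8452)
H(p) = 0.6217
C = 1 - 0.6217 = 0.3783 bits/use


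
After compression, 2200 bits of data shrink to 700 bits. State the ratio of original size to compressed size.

Compression ratio = Original / Compressed
= 2200 / 700 = 3.14:1


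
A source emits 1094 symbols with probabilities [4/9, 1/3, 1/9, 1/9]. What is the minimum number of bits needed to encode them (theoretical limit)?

Entropy H = 1.7527 bits/symbol
Minimum bits = H × n = 1.7527 × 1094
= 1917.47 bits


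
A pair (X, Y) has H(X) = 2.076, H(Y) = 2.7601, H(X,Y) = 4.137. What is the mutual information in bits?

I(X;Y) = H(X) + H(Y) - H(X,Y)
I(X;Y) = 2.076 + 2.7601 - 4.137 = 0.6991 bits


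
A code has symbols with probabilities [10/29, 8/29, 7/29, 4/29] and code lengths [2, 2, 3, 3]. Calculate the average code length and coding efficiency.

Average length L = Σ p_i × l_i = 2.3793 bits
Entropy H = 1.9314 bits
Efficiency η = H/L × 100% = 81.17%


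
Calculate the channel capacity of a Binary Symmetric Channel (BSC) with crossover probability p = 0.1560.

For BSC with error probability p:
C = 1 - H(p) where H(p) is binary entropy
H(0.1560) = -0.1560 × log₂(0.1560) - 0.8440 × log₂(0.8440)
H(p) = 0.6247
C = 1 - 0.6247 = 0.3753 bits/use


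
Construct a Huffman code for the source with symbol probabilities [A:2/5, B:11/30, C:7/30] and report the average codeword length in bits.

Huffman tree construction:
Combine smallest probabilities repeatedly
Resulting codes:
  A: 0 (length 1)
  B: 11 (length 2)
  C: 10 (length 2)
Average length = Σ p(s) × length(s) = 1.6000 bits


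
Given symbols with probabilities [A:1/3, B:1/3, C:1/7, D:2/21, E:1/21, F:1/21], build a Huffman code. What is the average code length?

Huffman tree construction:
Combine smallest probabilities repeatedly
Resulting codes:
  A: 10 (length 2)
  B: 11 (length 2)
  C: 00 (length 2)
  D: 010 (length 3)
  E: 0110 (length 4)
  F: 0111 (length 4)
Average length = Σ p(s) × length(s) = 2.2857 bits


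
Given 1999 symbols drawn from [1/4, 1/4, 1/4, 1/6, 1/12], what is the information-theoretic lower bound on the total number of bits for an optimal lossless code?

Entropy H = 2.2296 bits/symbol
Minimum bits = H × n = 2.2296 × 1999
= 4456.92 bits


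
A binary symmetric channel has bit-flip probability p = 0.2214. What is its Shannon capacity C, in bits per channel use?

For BSC with error probability p:
C = 1 - H(p) where H(p) is binary entropy
H(0.2214) = -0.2214 × log₂(0.2214) - 0.7786 × log₂(0.7786)
H(p) = 0.7627
C = 1 - 0.7627 = 0.2373 bits/use


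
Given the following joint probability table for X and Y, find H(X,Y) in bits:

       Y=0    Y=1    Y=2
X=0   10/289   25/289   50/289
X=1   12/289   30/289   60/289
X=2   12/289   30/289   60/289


H(X,Y) = -Σ p(x,y) log₂ p(x,y)
  p(0,0)=10/289: -0.0346 × log₂(0.0346) = 0.1679
  p(0,1)=25/289: -0.0865 × log₂(0.0865) = 0.3055
  p(0,2)=50/289: -0.1730 × log₂(0.1730) = 0.4379
  p(1,0)=12/289: -0.0415 × log₂(0.0415) = 0.1906
  p(1,1)=30/289: -0.1038 × log₂(0.1038) = 0.3392
  p(1,2)=60/289: -0.2076 × log₂(0.2076) = 0.4709
  p(2,0)=12/289: -0.0415 × log₂(0.0415) = 0.1906
  p(2,1)=30/289: -0.1038 × log₂(0.1038) = 0.3392
  p(2,2)=60/289: -0.2076 × log₂(0.2076) = 0.4709
H(X,Y) = 2.9127 bits


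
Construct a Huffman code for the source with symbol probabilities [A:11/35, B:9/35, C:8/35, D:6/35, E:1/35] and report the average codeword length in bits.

Huffman tree construction:
Combine smallest probabilities repeatedly
Resulting codes:
  A: 11 (length 2)
  B: 10 (length 2)
  C: 01 (length 2)
  D: 001 (length 3)
  E: 000 (length 3)
Average length = Σ p(s) × length(s) = 2.2000 bits


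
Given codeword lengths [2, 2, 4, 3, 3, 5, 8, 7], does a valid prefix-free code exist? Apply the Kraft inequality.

Kraft inequality: Σ 2^(-l_i) ≤ 1 for prefix-free code
Calculating: 2^(-2) + 2^(-2) + 2^(-4) + 2^(-3) + 2^(-3) + 2^(-5) + 2^(-8) + 2^(-7)
= 0.25 + 0.25 + 0.0625 + 0.125 + 0.125 + 0.03125 + 0.00390625 + 0.0078125
= 0.8555
Since 0.8555 ≤ 1, prefix-free code exists


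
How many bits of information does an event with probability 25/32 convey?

Information content I(x) = -log₂(p(x))
I = -log₂(25/32) = -log₂(0.7812)
I = 0.3561 bits


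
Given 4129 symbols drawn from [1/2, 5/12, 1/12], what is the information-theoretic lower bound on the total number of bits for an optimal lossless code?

Entropy H = 1.3250 bits/symbol
Minimum bits = H × n = 1.3250 × 4129
= 5470.97 bits


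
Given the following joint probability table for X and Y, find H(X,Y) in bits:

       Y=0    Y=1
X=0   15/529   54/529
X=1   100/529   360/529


H(X,Y) = -Σ p(x,y) log₂ p(x,y)
  p(0,0)=15/529: -0.0284 × log₂(0.0284) = 0.1458
  p(0,1)=54/529: -0.1021 × log₂(0.1021) = 0.3361
  p(1,0)=100/529: -0.1890 × log₂(0.1890) = 0.4543
  p(1,1)=360/529: -0.6805 × log₂(0.6805) = 0.3779
H(X,Y) = 1.3140 bits


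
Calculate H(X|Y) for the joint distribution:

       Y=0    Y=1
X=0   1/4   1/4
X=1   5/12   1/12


H(X|Y) = Σ_y p(y) H(X|Y=y)
  p(Y=0) = 2/3, H(X|Y=0) = 0.9544
  p(Y=1) = 1/3, H(X|Y=1) = 0.8113
H(X|Y) = 0.6667×0.9544 + 0.3333×0.8113 = 0.9067 bits


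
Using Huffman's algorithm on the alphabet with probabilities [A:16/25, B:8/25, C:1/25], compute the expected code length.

Huffman tree construction:
Combine smallest probabilities repeatedly
Resulting codes:
  A: 1 (length 1)
  B: 01 (length 2)
  C: 00 (length 2)
Average length = Σ p(s) × length(s) = 1.3600 bits


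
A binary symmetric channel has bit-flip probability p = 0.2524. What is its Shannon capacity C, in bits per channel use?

For BSC with error probability p:
C = 1 - H(p) where H(p) is binary entropy
H(0.2524) = -0.2524 × log₂(0.2524) - 0.7476 × log₂(0.7476)
H(p) = 0.8151
C = 1 - 0.8151 = 0.1849 bits/use


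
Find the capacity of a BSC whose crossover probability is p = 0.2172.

For BSC with error probability p:
C = 1 - H(p) where H(p) is binary entropy
H(0.2172) = -0.2172 × log₂(0.2172) - 0.7828 × log₂(0.7828)
H(p) = 0.7550
C = 1 - 0.7550 = 0.2450 bits/use


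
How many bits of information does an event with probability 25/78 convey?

Information content I(x) = -log₂(p(x))
I = -log₂(25/78) = -log₂(0.3205)
I = 1.6415 bits


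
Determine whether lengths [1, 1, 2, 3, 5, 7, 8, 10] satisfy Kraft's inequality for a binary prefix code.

Kraft inequality: Σ 2^(-l_i) ≤ 1 for prefix-free code
Calculating: 2^(-1) + 2^(-1) + 2^(-2) + 2^(-3) + 2^(-5) + 2^(-7) + 2^(-8) + 2^(-10)
= 0.5 + 0.5 + 0.25 + 0.125 + 0.03125 + 0.0078125 + 0.00390625 + 0.0009765625
= 1.4189
Since 1.4189 > 1, prefix-free code does not exist


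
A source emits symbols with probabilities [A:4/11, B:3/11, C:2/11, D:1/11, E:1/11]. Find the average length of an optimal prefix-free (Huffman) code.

Huffman tree construction:
Combine smallest probabilities repeatedly
Resulting codes:
  A: 11 (length 2)
  B: 10 (length 2)
  C: 00 (length 2)
  D: 010 (length 3)
  E: 011 (length 3)
Average length = Σ p(s) × length(s) = 2.1818 bits


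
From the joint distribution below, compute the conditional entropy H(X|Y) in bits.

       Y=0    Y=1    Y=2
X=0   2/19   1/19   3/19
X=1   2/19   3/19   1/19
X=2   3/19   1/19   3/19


H(X|Y) = Σ_y p(y) H(X|Y=y)
  p(Y=0) = 7/19, H(X|Y=0) = 1.5567
  p(Y=1) = 5/19, H(X|Y=1) = 1.3710
  p(Y=2) = 7/19, H(X|Y=2) = 1.4488
H(X|Y) = 0.3684×1.5567 + 0.2632×1.3710 + 0.3684×1.4488 = 1.4681 bits


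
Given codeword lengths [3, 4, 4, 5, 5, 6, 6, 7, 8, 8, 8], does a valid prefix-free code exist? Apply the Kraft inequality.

Kraft inequality: Σ 2^(-l_i) ≤ 1 for prefix-free code
Calculating: 2^(-3) + 2^(-4) + 2^(-4) + 2^(-5) + 2^(-5) + 2^(-6) + 2^(-6) + 2^(-7) + 2^(-8) + 2^(-8) + 2^(-8)
= 0.125 + 0.0625 + 0.0625 + 0.03125 + 0.03125 + 0.015625 + 0.015625 + 0.0078125 + 0.00390625 + 0.00390625 + 0.00390625
= 0.3633
Since 0.3633 ≤ 1, prefix-free code exists


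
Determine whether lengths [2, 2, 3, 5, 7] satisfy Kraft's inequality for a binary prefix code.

Kraft inequality: Σ 2^(-l_i) ≤ 1 for prefix-free code
Calculating: 2^(-2) + 2^(-2) + 2^(-3) + 2^(-5) + 2^(-7)
= 0.25 + 0.25 + 0.125 + 0.03125 + 0.0078125
= 0.6641
Since 0.6641 ≤ 1, prefix-free code exists


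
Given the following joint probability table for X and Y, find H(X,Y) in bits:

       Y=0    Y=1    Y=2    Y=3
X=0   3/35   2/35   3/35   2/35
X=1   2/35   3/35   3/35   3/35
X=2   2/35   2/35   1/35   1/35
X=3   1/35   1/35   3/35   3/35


H(X,Y) = -Σ p(x,y) log₂ p(x,y)
  p(0,0)=3/35: -0.0857 × log₂(0.0857) = 0.3038
  p(0,1)=2/35: -0.0571 × log₂(0.0571) = 0.2360
  p(0,2)=3/35: -0.0857 × log₂(0.0857) = 0.3038
  p(0,3)=2/35: -0.0571 × log₂(0.0571) = 0.2360
  p(1,0)=2/35: -0.0571 × log₂(0.0571) = 0.2360
  p(1,1)=3/35: -0.0857 × log₂(0.0857) = 0.3038
  p(1,2)=3/35: -0.0857 × log₂(0.0857) = 0.3038
  p(1,3)=3/35: -0.0857 × log₂(0.0857) = 0.3038
  p(2,0)=2/35: -0.0571 × log₂(0.0571) = 0.2360
  p(2,1)=2/35: -0.0571 × log₂(0.0571) = 0.2360
  p(2,2)=1/35: -0.0286 × log₂(0.0286) = 0.1466
  p(2,3)=1/35: -0.0286 × log₂(0.0286) = 0.1466
  p(3,0)=1/35: -0.0286 × log₂(0.0286) = 0.1466
  p(3,1)=1/35: -0.0286 × log₂(0.0286) = 0.1466
  p(3,2)=3/35: -0.0857 × log₂(0.0857) = 0.3038
  p(3,3)=3/35: -0.0857 × log₂(0.0857) = 0.3038
H(X,Y) = 3.8926 bits


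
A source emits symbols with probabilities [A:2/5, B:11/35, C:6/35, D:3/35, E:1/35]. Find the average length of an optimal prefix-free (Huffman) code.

Huffman tree construction:
Combine smallest probabilities repeatedly
Resulting codes:
  A: 0 (length 1)
  B: 11 (length 2)
  C: 101 (length 3)
  D: 1001 (length 4)
  E: 1000 (length 4)
Average length = Σ p(s) × length(s) = 2.0000 bits


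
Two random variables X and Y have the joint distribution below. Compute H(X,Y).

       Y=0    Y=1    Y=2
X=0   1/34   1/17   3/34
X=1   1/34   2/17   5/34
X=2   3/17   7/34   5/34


H(X,Y) = -Σ p(x,y) log₂ p(x,y)
  p(0,0)=1/34: -0.0294 × log₂(0.0294) = 0.1496
  p(0,1)=1/17: -0.0588 × log₂(0.0588) = 0.2404
  p(0,2)=3/34: -0.0882 × log₂(0.0882) = 0.3090
  p(1,0)=1/34: -0.0294 × log₂(0.0294) = 0.1496
  p(1,1)=2/17: -0.1176 × log₂(0.1176) = 0.3632
  p(1,2)=5/34: -0.1471 × log₂(0.1471) = 0.4067
  p(2,0)=3/17: -0.1765 × log₂(0.1765) = 0.4416
  p(2,1)=7/34: -0.2059 × log₂(0.2059) = 0.4694
  p(2,2)=5/34: -0.1471 × log₂(0.1471) = 0.4067
H(X,Y) = 2.9364 bits


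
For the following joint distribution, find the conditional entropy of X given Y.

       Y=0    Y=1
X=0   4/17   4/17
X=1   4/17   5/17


H(X|Y) = Σ_y p(y) H(X|Y=y)
  p(Y=0) = 8/17, H(X|Y=0) = 1.0000
  p(Y=1) = 9/17, H(X|Y=1) = 0.9911
H(X|Y) = 0.4706×1.0000 + 0.5294×0.9911 = 0.9953 bits


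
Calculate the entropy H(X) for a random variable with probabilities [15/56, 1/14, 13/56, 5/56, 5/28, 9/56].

H(X) = -Σ p(x) log₂ p(x)
  -15/56 × log₂(15/56) = 0.5091
  -1/14 × log₂(1/14) = 0.2720
  -13/56 × log₂(13/56) = 0.4891
  -5/56 × log₂(5/56) = 0.3112
  -5/28 × log₂(5/28) = 0.4438
  -9/56 × log₂(9/56) = 0.4239
H(X) = 2.4490 bits


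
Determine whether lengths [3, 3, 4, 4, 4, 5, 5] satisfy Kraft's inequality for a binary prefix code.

Kraft inequality: Σ 2^(-l_i) ≤ 1 for prefix-free code
Calculating: 2^(-3) + 2^(-3) + 2^(-4) + 2^(-4) + 2^(-4) + 2^(-5) + 2^(-5)
= 0.125 + 0.125 + 0.0625 + 0.0625 + 0.0625 + 0.03125 + 0.03125
= 0.5000
Since 0.5000 ≤ 1, prefix-free code exists


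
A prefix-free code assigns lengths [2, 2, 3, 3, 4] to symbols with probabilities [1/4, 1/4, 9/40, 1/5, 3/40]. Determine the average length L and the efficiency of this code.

Average length L = Σ p_i × l_i = 2.5750 bits
Entropy H = 2.2289 bits
Efficiency η = H/L × 100% = 86.56%


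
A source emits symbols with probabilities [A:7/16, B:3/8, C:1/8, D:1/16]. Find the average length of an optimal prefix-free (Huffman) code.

Huffman tree construction:
Combine smallest probabilities repeatedly
Resulting codes:
  A: 0 (length 1)
  B: 11 (length 2)
  C: 101 (length 3)
  D: 100 (length 3)
Average length = Σ p(s) × length(s) = 1.7500 bits


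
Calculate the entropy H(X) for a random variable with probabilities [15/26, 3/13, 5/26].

H(X) = -Σ p(x) log₂ p(x)
  -15/26 × log₂(15/26) = 0.4578
  -3/13 × log₂(3/13) = 0.4882
  -5/26 × log₂(5/26) = 0.4574
H(X) = 1.4034 bits


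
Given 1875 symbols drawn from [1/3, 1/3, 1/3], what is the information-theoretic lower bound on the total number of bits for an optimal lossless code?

Entropy H = 1.5850 bits/symbol
Minimum bits = H × n = 1.5850 × 1875
= 2971.80 bits


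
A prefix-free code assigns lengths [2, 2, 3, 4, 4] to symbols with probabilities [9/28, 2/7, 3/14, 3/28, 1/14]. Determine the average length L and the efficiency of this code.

Average length L = Σ p_i × l_i = 2.5714 bits
Entropy H = 2.1361 bits
Efficiency η = H/L × 100% = 83.07%


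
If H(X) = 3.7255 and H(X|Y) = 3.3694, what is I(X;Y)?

I(X;Y) = H(X) - H(X|Y)
I(X;Y) = 3.7255 - 3.3694 = 0.3561 bits


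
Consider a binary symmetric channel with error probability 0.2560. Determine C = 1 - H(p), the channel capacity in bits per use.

For BSC with error probability p:
C = 1 - H(p) where H(p) is binary entropy
H(0.2560) = -0.2560 × log₂(0.2560) - 0.7440 × log₂(0.7440)
H(p) = 0.8207
C = 1 - 0.8207 = 0.1793 bits/use


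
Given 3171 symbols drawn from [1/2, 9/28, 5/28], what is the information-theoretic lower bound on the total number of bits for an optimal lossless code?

Entropy H = 1.4701 bits/symbol
Minimum bits = H × n = 1.4701 × 3171
= 4661.82 bits


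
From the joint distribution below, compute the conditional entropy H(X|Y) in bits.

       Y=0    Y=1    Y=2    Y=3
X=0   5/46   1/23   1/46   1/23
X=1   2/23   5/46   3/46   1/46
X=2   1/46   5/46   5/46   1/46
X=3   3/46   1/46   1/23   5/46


H(X|Y) = Σ_y p(y) H(X|Y=y)
  p(Y=0) = 13/46, H(X|Y=0) = 1.8262
  p(Y=1) = 13/46, H(X|Y=1) = 1.7605
  p(Y=2) = 11/46, H(X|Y=2) = 1.7899
  p(Y=3) = 9/46, H(X|Y=3) = 1.6577
H(X|Y) = 0.2826×1.8262 + 0.2826×1.7605 + 0.2391×1.7899 + 0.1957×1.6577 = 1.7660 bits


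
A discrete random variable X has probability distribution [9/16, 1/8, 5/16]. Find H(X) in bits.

H(X) = -Σ p(x) log₂ p(x)
  -9/16 × log₂(9/16) = 0.4669
  -1/8 × log₂(1/8) = 0.3750
  -5/16 × log₂(5/16) = 0.5244
H(X) = 1.3663 bits


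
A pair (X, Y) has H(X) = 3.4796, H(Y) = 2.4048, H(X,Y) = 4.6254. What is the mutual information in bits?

I(X;Y) = H(X) + H(Y) - H(X,Y)
I(X;Y) = 3.4796 + 2.4048 - 4.6254 = 1.259 bits


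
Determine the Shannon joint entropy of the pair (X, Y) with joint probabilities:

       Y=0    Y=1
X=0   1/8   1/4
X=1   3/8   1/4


H(X,Y) = -Σ p(x,y) log₂ p(x,y)
  p(0,0)=1/8: -0.1250 × log₂(0.1250) = 0.3750
  p(0,1)=1/4: -0.2500 × log₂(0.2500) = 0.5000
  p(1,0)=3/8: -0.3750 × log₂(0.3750) = 0.5306
  p(1,1)=1/4: -0.2500 × log₂(0.2500) = 0.5000
H(X,Y) = 1.9056 bits


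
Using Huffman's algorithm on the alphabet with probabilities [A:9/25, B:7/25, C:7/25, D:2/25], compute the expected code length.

Huffman tree construction:
Combine smallest probabilities repeatedly
Resulting codes:
  A: 11 (length 2)
  B: 01 (length 2)
  C: 10 (length 2)
  D: 00 (length 2)
Average length = Σ p(s) × length(s) = 2.0000 bits


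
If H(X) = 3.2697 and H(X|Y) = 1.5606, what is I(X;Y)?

I(X;Y) = H(X) - H(X|Y)
I(X;Y) = 3.2697 - 1.5606 = 1.7091 bits


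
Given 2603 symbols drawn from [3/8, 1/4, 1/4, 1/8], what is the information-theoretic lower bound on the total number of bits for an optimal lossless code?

Entropy H = 1.9056 bits/symbol
Minimum bits = H × n = 1.9056 × 2603
= 4960.38 bits


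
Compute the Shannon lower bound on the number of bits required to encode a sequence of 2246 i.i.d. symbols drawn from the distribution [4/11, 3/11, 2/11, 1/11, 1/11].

Entropy H = 2.1181 bits/symbol
Minimum bits = H × n = 2.1181 × 2246
= 4757.20 bits


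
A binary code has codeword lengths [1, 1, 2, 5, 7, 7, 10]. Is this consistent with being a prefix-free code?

Kraft inequality: Σ 2^(-l_i) ≤ 1 for prefix-free code
Calculating: 2^(-1) + 2^(-1) + 2^(-2) + 2^(-5) + 2^(-7) + 2^(-7) + 2^(-10)
= 0.5 + 0.5 + 0.25 + 0.03125 + 0.0078125 + 0.0078125 + 0.0009765625
= 1.2979
Since 1.2979 > 1, prefix-free code does not exist


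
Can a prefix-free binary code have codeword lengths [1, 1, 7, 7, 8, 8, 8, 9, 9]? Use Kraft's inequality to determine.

Kraft inequality: Σ 2^(-l_i) ≤ 1 for prefix-free code
Calculating: 2^(-1) + 2^(-1) + 2^(-7) + 2^(-7) + 2^(-8) + 2^(-8) + 2^(-8) + 2^(-9) + 2^(-9)
= 0.5 + 0.5 + 0.0078125 + 0.0078125 + 0.00390625 + 0.00390625 + 0.00390625 + 0.001953125 + 0.001953125
= 1.0312
Since 1.0312 > 1, prefix-free code does not exist


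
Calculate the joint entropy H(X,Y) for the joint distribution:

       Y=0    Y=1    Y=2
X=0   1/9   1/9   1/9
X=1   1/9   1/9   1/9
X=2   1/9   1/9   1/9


H(X,Y) = -Σ p(x,y) log₂ p(x,y)
  p(0,0)=1/9: -0.1111 × log₂(0.1111) = 0.3522
  p(0,1)=1/9: -0.1111 × log₂(0.1111) = 0.3522
  p(0,2)=1/9: -0.1111 × log₂(0.1111) = 0.3522
  p(1,0)=1/9: -0.1111 × log₂(0.1111) = 0.3522
  p(1,1)=1/9: -0.1111 × log₂(0.1111) = 0.3522
  p(1,2)=1/9: -0.1111 × log₂(0.1111) = 0.3522
  p(2,0)=1/9: -0.1111 × log₂(0.1111) = 0.3522
  p(2,1)=1/9: -0.1111 × log₂(0.1111) = 0.3522
  p(2,2)=1/9: -0.1111 × log₂(0.1111) = 0.3522
H(X,Y) = 3.1699 bits


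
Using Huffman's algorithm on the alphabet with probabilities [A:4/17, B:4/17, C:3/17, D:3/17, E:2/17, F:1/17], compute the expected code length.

Huffman tree construction:
Combine smallest probabilities repeatedly
Resulting codes:
  A: 01 (length 2)
  B: 10 (length 2)
  C: 110 (length 3)
  D: 111 (length 3)
  E: 001 (length 3)
  F: 000 (length 3)
Average length = Σ p(s) × length(s) = 2.5294 bits


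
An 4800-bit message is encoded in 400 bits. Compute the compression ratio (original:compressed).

Compression ratio = Original / Compressed
= 4800 / 400 = 12.00:1


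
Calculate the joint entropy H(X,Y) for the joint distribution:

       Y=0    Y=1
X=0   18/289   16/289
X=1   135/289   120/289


H(X,Y) = -Σ p(x,y) log₂ p(x,y)
  p(0,0)=18/289: -0.0623 × log₂(0.0623) = 0.2494
  p(0,1)=16/289: -0.0554 × log₂(0.0554) = 0.2311
  p(1,0)=135/289: -0.4671 × log₂(0.4671) = 0.5130
  p(1,1)=120/289: -0.4152 × log₂(0.4152) = 0.5265
H(X,Y) = 1.5201 bits


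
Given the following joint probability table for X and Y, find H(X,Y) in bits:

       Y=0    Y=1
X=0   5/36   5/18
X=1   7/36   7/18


H(X,Y) = -Σ p(x,y) log₂ p(x,y)
  p(0,0)=5/36: -0.1389 × log₂(0.1389) = 0.3956
  p(0,1)=5/18: -0.2778 × log₂(0.2778) = 0.5133
  p(1,0)=7/36: -0.1944 × log₂(0.1944) = 0.4594
  p(1,1)=7/18: -0.3889 × log₂(0.3889) = 0.5299
H(X,Y) = 1.8982 bits


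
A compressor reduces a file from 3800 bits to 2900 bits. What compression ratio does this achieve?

Compression ratio = Original / Compressed
= 3800 / 2900 = 1.31:1


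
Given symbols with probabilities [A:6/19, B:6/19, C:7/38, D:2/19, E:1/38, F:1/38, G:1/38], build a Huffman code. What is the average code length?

Huffman tree construction:
Combine smallest probabilities repeatedly
Resulting codes:
  A: 10 (length 2)
  B: 11 (length 2)
  C: 00 (length 2)
  D: 011 (length 3)
  E: 01010 (length 5)
  F: 01011 (length 5)
  G: 0100 (length 4)
Average length = Σ p(s) × length(s) = 2.3158 bits


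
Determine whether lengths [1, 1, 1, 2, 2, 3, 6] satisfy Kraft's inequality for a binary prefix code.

Kraft inequality: Σ 2^(-l_i) ≤ 1 for prefix-free code
Calculating: 2^(-1) + 2^(-1) + 2^(-1) + 2^(-2) + 2^(-2) + 2^(-3) + 2^(-6)
= 0.5 + 0.5 + 0.5 + 0.25 + 0.25 + 0.125 + 0.015625
= 2.1406
Since 2.1406 > 1, prefix-free code does not exist


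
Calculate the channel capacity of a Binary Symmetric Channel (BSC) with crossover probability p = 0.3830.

For BSC with error probability p:
C = 1 - H(p) where H(p) is binary entropy
H(0.3830) = -0.3830 × log₂(0.3830) - 0.6170 × log₂(0.6170)
H(p) = 0.9601
C = 1 - 0.9601 = 0.0399 bits/use


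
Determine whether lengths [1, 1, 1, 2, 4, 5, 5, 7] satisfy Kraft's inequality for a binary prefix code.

Kraft inequality: Σ 2^(-l_i) ≤ 1 for prefix-free code
Calculating: 2^(-1) + 2^(-1) + 2^(-1) + 2^(-2) + 2^(-4) + 2^(-5) + 2^(-5) + 2^(-7)
= 0.5 + 0.5 + 0.5 + 0.25 + 0.0625 + 0.03125 + 0.03125 + 0.0078125
= 1.8828
Since 1.8828 > 1, prefix-free code does not exist


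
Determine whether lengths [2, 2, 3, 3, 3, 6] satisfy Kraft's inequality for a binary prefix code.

Kraft inequality: Σ 2^(-l_i) ≤ 1 for prefix-free code
Calculating: 2^(-2) + 2^(-2) + 2^(-3) + 2^(-3) + 2^(-3) + 2^(-6)
= 0.25 + 0.25 + 0.125 + 0.125 + 0.125 + 0.015625
= 0.8906
Since 0.8906 ≤ 1, prefix-free code exists


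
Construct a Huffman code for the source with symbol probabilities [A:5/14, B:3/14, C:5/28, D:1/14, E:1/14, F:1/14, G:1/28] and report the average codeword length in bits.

Huffman tree construction:
Combine smallest probabilities repeatedly
Resulting codes:
  A: 11 (length 2)
  B: 01 (length 2)
  C: 00 (length 2)
  D: 1001 (length 4)
  E: 1010 (length 4)
  F: 1011 (length 4)
  G: 1000 (length 4)
Average length = Σ p(s) × length(s) = 2.5000 bits


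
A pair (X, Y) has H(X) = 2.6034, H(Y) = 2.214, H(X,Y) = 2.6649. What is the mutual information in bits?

I(X;Y) = H(X) + H(Y) - H(X,Y)
I(X;Y) = 2.6034 + 2.214 - 2.6649 = 2.1525 bits


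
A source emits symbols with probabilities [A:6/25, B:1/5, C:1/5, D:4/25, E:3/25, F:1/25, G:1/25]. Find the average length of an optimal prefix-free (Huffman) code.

Huffman tree construction:
Combine smallest probabilities repeatedly
Resulting codes:
  A: 10 (length 2)
  B: 111 (length 3)
  C: 00 (length 2)
  D: 110 (length 3)
  E: 011 (length 3)
  F: 0100 (length 4)
  G: 0101 (length 4)
Average length = Σ p(s) × length(s) = 2.6400 bits


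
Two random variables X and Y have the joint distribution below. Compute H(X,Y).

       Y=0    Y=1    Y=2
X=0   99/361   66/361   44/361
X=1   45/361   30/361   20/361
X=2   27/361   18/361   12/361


H(X,Y) = -Σ p(x,y) log₂ p(x,y)
  p(0,0)=99/361: -0.2742 × log₂(0.2742) = 0.5119
  p(0,1)=66/361: -0.1828 × log₂(0.1828) = 0.4482
  p(0,2)=44/361: -0.1219 × log₂(0.1219) = 0.3701
  p(1,0)=45/361: -0.1247 × log₂(0.1247) = 0.3745
  p(1,1)=30/361: -0.0831 × log₂(0.0831) = 0.2983
  p(1,2)=20/361: -0.0554 × log₂(0.0554) = 0.2312
  p(2,0)=27/361: -0.0748 × log₂(0.0748) = 0.2798
  p(2,1)=18/361: -0.0499 × log₂(0.0499) = 0.2157
  p(2,2)=12/361: -0.0332 × log₂(0.0332) = 0.1632
H(X,Y) = 2.8928 bits
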